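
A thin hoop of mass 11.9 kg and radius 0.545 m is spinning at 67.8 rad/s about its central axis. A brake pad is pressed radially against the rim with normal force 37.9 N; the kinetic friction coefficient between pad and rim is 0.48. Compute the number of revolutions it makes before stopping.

I = MR² = (11.9)(0.545)² = 3.535 kg·m².
Friction force f = μN = (0.48)(37.9) = 18.19 N at the rim; torque magnitude τ = fR = 9.915 N·m, opposing ω.
|α| = τ/I = 9.915/3.535 = 2.805 rad/s² (deceleration).
ω² = ω₀² − 2|α|θ with ω = 0 ⇒ θ = ω₀²/(2|α|) = 819.4 rad = 130.4 rev.

≈ 130 revolutions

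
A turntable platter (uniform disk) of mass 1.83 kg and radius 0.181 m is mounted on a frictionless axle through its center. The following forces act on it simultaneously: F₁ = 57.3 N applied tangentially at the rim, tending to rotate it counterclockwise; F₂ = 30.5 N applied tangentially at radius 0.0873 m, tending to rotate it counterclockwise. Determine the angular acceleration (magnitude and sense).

α ≈ 435 rad/s², counterclockwise

I = ½MR² = (1/2)(1.83)(0.181)² = 0.02998 kg·m².
Taking counterclockwise as positive: τ₁ = +(57.3)(0.181) = +10.37 N·m; τ₂ = +(30.5)(0.0873) = +2.663 N·m.
Net torque τ = 13.03 N·m.
α = τ/I = 13.03/0.02998 = 434.8 rad/s².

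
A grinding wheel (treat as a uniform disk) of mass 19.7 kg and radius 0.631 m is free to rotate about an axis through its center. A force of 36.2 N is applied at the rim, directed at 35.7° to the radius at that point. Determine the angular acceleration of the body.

α ≈ 3.40 rad/s²

I = ½MR² = (1/2)(19.7)(0.631)² = 3.922 kg·m².
Only the tangential component produces torque: τ = F R sinθ = (36.2)(0.631) sin 35.7° = 13.33 N·m.
From τ = Iα: α = 13.33/3.922 = 3.399 rad/s².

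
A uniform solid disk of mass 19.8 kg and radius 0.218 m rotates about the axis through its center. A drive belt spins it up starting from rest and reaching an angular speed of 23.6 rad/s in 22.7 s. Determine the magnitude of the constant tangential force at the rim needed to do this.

F ≈ 2.24 N

I = ½MR² = (1/2)(19.8)(0.218)² = 0.4705 kg·m².
α = Δω/Δt = (23.6 − 0)/22.7 = 1.040 rad/s².
The required torque is τ = Iα = (0.4705)(1.040) = 0.4891 N·m.
A tangential force at the rim gives τ = FR, so F = τ/R = 0.4891/0.218 = 2.244 N.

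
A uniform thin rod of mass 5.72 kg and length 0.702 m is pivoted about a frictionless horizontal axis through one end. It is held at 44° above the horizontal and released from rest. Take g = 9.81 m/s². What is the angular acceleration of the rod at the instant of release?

α ≈ 15.1 rad/s²

About the pivot, I = (1/3)ML² = (1/3)(5.72)(0.702)² = 0.9396 kg·m².
The weight acts at the center, a distance L/2 = 0.3510 m from the pivot; τ = Mg(L/2) cos 44° = 14.17 N·m.
α = τ/I = 14.17/0.9396 = 15.08 rad/s².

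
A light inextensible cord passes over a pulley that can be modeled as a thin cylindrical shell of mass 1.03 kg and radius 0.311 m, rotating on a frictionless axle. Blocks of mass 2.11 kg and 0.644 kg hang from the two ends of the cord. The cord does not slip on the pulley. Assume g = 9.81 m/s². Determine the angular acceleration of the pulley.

α ≈ 12.2 rad/s²

I = MR² = (1.03)(0.311)² = 0.09962 kg·m².
Heavier block: m₁g − T₁ = m₁a. Lighter block: T₂ − m₂g = m₂a.
Pulley: (T₁ − T₂)R = Iα = I(a/R), so T₁ − T₂ = (I/R²)a = 1·M_p a = 1.030·a.
Adding the three: (m₁ − m₂)g = (m₁ + m₂ + 1.030)a, so a = (2.11 − 0.644)(9.81)/(2.11 + 0.644 + 1.030) = 3.801 m/s².
α = a/R = 3.801/0.311 = 12.22 rad/s².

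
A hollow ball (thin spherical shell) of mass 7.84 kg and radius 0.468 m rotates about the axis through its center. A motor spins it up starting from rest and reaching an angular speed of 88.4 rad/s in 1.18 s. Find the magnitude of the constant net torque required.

τ ≈ 85.8 N·m

I = (2/3)MR² = (2/3)(7.84)(0.468)² = 1.145 kg·m².
α = Δω/Δt = (88.4 − 0)/1.18 = 74.92 rad/s².
τ = Iα = (1.145)(74.92) = 85.76 N·m.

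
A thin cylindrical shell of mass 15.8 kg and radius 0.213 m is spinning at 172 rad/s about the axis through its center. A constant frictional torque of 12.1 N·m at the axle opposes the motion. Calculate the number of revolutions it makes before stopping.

≈ 139 revolutions

I = MR² = (15.8)(0.213)² = 0.7168 kg·m².
The net torque has magnitude 12.1 N·m, opposing ω.
|α| = τ/I = 12.10/0.7168 = 16.88 rad/s² (deceleration).
ω² = ω₀² − 2|α|θ with ω = 0 ⇒ θ = ω₀²/(2|α|) = 876.3 rad = 139.5 rev.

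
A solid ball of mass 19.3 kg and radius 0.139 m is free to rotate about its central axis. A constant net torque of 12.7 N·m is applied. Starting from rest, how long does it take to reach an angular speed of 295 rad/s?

I = (2/5)MR² = (2/5)(19.3)(0.139)² = 0.1492 kg·m².
α = τ/I = 12.7/0.1492 = 85.14 rad/s².
ω = αt ⇒ t = ω/α = 295/85.14 = 3.465 s.

t ≈ 3.46 s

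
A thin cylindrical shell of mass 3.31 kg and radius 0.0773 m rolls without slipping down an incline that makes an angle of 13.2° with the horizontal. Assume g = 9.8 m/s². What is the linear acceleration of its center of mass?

a ≈ 1.12 m/s²

Translation along the incline: Mg sinθ − f = Ma.
Rotation about the center: fR = Iα with I = MR². No-slip gives a = αR, so f = (I/R²)a = M a.
Substituting: Mg sinθ = (1 + 1.000)Ma, so a = g sinθ/(1 + 1.000) = (9.8) sin 13.2° / 2.000 = 1.119 m/s².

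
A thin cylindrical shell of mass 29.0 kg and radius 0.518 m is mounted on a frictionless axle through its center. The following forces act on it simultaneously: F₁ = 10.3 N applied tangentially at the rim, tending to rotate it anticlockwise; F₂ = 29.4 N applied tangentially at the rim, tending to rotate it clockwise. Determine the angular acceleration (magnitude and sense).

I = MR² = (29.0)(0.518)² = 7.781 kg·m².
Taking anticlockwise as positive: τ₁ = +(10.3)(0.518) = +5.335 N·m; τ₂ = −(29.4)(0.518) = −15.23 N·m.
Net torque τ = -9.894 N·m.
α = τ/I = -9.894/7.781 = -1.271 rad/s².

α ≈ 1.27 rad/s², clockwise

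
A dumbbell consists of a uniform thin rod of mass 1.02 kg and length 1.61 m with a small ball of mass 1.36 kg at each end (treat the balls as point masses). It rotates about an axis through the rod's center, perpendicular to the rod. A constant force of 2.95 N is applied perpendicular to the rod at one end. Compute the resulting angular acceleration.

I_rod = (1/12)ML² = (1/12)(1.02)(1.61)² = 0.2203 kg·m².
I_balls = 2·m·(L/2)² = 2(1.36)(0.8050)² = 1.763 kg·m².
Total I = 1.983 kg·m².
τ = F·(L/2) = (2.95)(0.805) = 2.375 N·m.
α = τ/I = 2.375/1.983 = 1.198 rad/s².

α ≈ 1.20 rad/s²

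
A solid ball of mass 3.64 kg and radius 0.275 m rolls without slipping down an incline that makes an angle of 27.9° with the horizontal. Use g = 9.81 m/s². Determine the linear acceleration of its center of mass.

a ≈ 3.28 m/s²

Translation along the incline: Mg sinθ − f = Ma.
Rotation about the center: fR = Iα with I = (2/5)MR². No-slip gives a = αR, so f = (I/R²)a = (2/5)M a.
Substituting: Mg sinθ = (1 + 0.4000)Ma, so a = g sinθ/(1 + 0.4000) = (9.81) sin 27.9° / 1.400 = 3.279 m/s².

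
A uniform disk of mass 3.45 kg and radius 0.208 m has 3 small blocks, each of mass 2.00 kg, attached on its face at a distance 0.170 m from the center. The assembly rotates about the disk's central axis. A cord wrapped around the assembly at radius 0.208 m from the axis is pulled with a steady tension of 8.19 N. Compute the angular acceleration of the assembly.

α ≈ 6.87 rad/s²

I_disk = ½MR² = ½(3.45)(0.208)² = 0.07463 kg·m².
I_blocks = 3·m·r² = 3(2.00)(0.170)² = 0.1734 kg·m².
Total I = 0.2480 kg·m².
τ = F r = (8.19)(0.208) = 1.704 N·m.
α = τ/I = 1.704/0.2480 = 6.868 rad/s².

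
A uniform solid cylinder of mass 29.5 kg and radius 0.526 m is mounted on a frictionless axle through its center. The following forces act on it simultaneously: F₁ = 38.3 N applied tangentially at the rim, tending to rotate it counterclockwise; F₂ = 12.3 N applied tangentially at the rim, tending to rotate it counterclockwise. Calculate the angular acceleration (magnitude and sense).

α ≈ 6.52 rad/s², counterclockwise

I = ½MR² = (1/2)(29.5)(0.526)² = 4.081 kg·m².
Taking counterclockwise as positive: τ₁ = +(38.3)(0.526) = +20.15 N·m; τ₂ = +(12.3)(0.526) = +6.470 N·m.
Net torque τ = 26.62 N·m.
α = τ/I = 26.62/4.081 = 6.522 rad/s².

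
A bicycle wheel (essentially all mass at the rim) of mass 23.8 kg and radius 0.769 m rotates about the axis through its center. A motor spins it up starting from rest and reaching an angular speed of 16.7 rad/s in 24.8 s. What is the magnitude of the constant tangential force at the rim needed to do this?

F ≈ 12.3 N

I = MR² = (23.8)(0.769)² = 14.07 kg·m².
α = Δω/Δt = (16.7 − 0)/24.8 = 0.6734 rad/s².
The required torque is τ = Iα = (14.07)(0.6734) = 9.478 N·m.
A tangential force at the rim gives τ = FR, so F = τ/R = 9.478/0.769 = 12.32 N.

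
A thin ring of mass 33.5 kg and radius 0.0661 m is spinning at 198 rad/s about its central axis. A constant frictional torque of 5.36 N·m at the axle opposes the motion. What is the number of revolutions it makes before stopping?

≈ 85.2 revolutions

I = MR² = (33.5)(0.0661)² = 0.1464 kg·m².
The net torque has magnitude 5.36 N·m, opposing ω.
|α| = τ/I = 5.360/0.1464 = 36.62 rad/s² (deceleration).
ω² = ω₀² − 2|α|θ with ω = 0 ⇒ θ = ω₀²/(2|α|) = 535.3 rad = 85.19 rev.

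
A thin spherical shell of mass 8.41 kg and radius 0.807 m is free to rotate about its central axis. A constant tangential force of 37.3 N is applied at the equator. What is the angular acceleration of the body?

α ≈ 8.24 rad/s²

I = (2/3)MR² = (2/3)(8.41)(0.807)² = 3.651 kg·m².
τ = F R = (37.3)(0.807) = 30.10 N·m.
From τ = Iα: α = 30.10/3.651 = 8.244 rad/s².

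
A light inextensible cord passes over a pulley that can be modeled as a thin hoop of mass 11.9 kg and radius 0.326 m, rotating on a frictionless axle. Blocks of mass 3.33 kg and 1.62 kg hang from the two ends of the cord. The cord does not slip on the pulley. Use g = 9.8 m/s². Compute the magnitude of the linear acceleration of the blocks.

a ≈ 0.995 m/s²

I = MR² = (11.9)(0.326)² = 1.265 kg·m².
Heavier block: m₁g − T₁ = m₁a. Lighter block: T₂ − m₂g = m₂a.
Pulley: (T₁ − T₂)R = Iα = I(a/R), so T₁ − T₂ = (I/R²)a = 1·M_p a = 11.90·a.
Adding the three: (m₁ − m₂)g = (m₁ + m₂ + 11.90)a, so a = (3.33 − 1.62)(9.8)/(3.33 + 1.62 + 11.90) = 0.9945 m/s².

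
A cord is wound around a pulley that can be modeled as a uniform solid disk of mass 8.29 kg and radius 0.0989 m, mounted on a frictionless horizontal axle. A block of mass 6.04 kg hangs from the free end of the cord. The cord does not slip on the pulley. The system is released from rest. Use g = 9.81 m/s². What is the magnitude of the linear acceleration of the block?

I = ½MR² = (1/2)(8.29)(0.0989)² = 0.04054 kg·m².
Block: mg − T = ma. Pulley: TR = Iα. No-slip: a = αR, so T = (I/R²)a = 4.145·a.
Then mg = (m + 4.145)a, so a = (6.04)(9.81)/(6.04 + 4.145) = 5.818 m/s².

a ≈ 5.82 m/s²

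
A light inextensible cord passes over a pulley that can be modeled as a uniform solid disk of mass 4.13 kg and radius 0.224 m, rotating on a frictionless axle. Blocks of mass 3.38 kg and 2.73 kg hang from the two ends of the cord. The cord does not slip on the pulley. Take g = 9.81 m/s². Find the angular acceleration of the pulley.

α ≈ 3.48 rad/s²

I = ½MR² = (1/2)(4.13)(0.224)² = 0.1036 kg·m².
Heavier block: m₁g − T₁ = m₁a. Lighter block: T₂ − m₂g = m₂a.
Pulley: (T₁ − T₂)R = Iα = I(a/R), so T₁ − T₂ = (I/R²)a = (1/2)M_p a = 2.065·a.
Adding the three: (m₁ − m₂)g = (m₁ + m₂ + 2.065)a, so a = (3.38 − 2.73)(9.81)/(3.38 + 2.73 + 2.065) = 0.7800 m/s².
α = a/R = 0.7800/0.224 = 3.482 rad/s².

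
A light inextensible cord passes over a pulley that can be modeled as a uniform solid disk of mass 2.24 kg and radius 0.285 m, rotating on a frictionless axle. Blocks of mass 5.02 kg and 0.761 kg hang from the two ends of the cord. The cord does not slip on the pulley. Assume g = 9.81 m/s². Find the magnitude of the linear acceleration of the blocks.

I = ½MR² = (1/2)(2.24)(0.285)² = 0.09097 kg·m².
Heavier block: m₁g − T₁ = m₁a. Lighter block: T₂ − m₂g = m₂a.
Pulley: (T₁ − T₂)R = Iα = I(a/R), so T₁ − T₂ = (I/R²)a = (1/2)M_p a = 1.120·a.
Adding the three: (m₁ − m₂)g = (m₁ + m₂ + 1.120)a, so a = (5.02 − 0.761)(9.81)/(5.02 + 0.761 + 1.120) = 6.054 m/s².

a ≈ 6.05 m/s²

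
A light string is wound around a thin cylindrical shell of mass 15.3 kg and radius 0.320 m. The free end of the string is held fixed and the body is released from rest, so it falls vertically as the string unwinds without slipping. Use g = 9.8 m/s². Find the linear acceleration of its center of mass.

a ≈ 4.90 m/s²

Translation: Mg − T = Ma. Rotation about the center: TR = Iα with I = MR².
With a = αR: T = (I/R²)a = M a, so Mg = (1 + 1.000)Ma.
a = g/(1 + 1.000) = 9.8/2.000 = 4.900 m/s².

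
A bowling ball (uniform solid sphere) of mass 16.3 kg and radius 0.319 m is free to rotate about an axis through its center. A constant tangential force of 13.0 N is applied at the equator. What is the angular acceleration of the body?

α ≈ 6.25 rad/s²

I = (2/5)MR² = (2/5)(16.3)(0.319)² = 0.6635 kg·m².
τ = F R = (13.0)(0.319) = 4.147 N·m.
Newton's second law for rotation, τ = Iα, gives α = τ/I = 4.147/0.6635 = 6.250 rad/s².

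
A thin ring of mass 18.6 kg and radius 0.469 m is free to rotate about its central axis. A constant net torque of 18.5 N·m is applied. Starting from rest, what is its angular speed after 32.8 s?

ω ≈ 148 rad/s

I = MR² = (18.6)(0.469)² = 4.091 kg·m².
α = τ/I = 18.5/4.091 = 4.522 rad/s².
ω = ω₀ + αt = 0 + (4.522)(32.8) = 148.3 rad/s.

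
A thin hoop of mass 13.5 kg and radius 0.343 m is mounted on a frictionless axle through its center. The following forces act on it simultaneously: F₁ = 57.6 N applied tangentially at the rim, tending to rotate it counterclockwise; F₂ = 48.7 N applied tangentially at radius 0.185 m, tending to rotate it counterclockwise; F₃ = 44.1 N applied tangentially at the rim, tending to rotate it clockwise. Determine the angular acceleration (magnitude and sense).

I = MR² = (13.5)(0.343)² = 1.588 kg·m².
Taking counterclockwise as positive: τ₁ = +(57.6)(0.343) = +19.76 N·m; τ₂ = +(48.7)(0.185) = +9.010 N·m; τ₃ = −(44.1)(0.343) = −15.13 N·m.
Net torque τ = 13.64 N·m.
α = τ/I = 13.64/1.588 = 8.588 rad/s².

α ≈ 8.59 rad/s², counterclockwise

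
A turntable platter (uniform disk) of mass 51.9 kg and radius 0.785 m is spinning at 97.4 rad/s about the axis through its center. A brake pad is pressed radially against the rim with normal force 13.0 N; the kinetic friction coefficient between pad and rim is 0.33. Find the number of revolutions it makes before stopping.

I = ½MR² = (1/2)(51.9)(0.785)² = 15.99 kg·m².
Friction force f = μN = (0.33)(13.0) = 4.290 N at the rim; torque magnitude τ = fR = 3.368 N·m, opposing ω.
|α| = τ/I = 3.368/15.99 = 0.2106 rad/s² (deceleration).
ω² = ω₀² − 2|α|θ with ω = 0 ⇒ θ = ω₀²/(2|α|) = 22520 rad = 3585 rev.

≈ 3580 revolutions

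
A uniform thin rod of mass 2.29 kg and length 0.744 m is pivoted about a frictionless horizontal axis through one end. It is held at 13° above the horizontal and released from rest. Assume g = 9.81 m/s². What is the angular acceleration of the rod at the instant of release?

About the pivot, I = (1/3)ML² = (1/3)(2.29)(0.744)² = 0.4225 kg·m².
The weight acts at the center, a distance L/2 = 0.3720 m from the pivot; τ = Mg(L/2) cos 13° = 8.143 N·m.
α = τ/I = 8.143/0.4225 = 19.27 rad/s².

α ≈ 19.3 rad/s²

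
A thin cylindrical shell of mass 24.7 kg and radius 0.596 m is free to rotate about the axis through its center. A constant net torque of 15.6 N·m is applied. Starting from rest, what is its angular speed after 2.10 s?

ω ≈ 3.73 rad/s

I = MR² = (24.7)(0.596)² = 8.774 kg·m².
α = τ/I = 15.6/8.774 = 1.778 rad/s².
ω = ω₀ + αt = 0 + (1.778)(2.10) = 3.734 rad/s.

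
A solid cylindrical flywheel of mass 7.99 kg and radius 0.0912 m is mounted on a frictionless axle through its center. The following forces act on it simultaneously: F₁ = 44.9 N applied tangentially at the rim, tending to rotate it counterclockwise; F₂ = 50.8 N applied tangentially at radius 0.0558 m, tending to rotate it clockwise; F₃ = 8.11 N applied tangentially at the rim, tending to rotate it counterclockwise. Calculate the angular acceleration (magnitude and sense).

α ≈ 60.2 rad/s², counterclockwise

I = ½MR² = (1/2)(7.99)(0.0912)² = 0.03323 kg·m².
Taking counterclockwise as positive: τ₁ = +(44.9)(0.0912) = +4.095 N·m; τ₂ = −(50.8)(0.0558) = −2.835 N·m; τ₃ = +(8.11)(0.0912) = +0.7396 N·m.
Net torque τ = 2.000 N·m.
α = τ/I = 2.000/0.03323 = 60.19 rad/s².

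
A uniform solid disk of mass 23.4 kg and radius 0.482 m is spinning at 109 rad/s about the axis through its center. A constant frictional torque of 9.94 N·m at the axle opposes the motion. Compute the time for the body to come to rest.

t ≈ 29.8 s

I = ½MR² = (1/2)(23.4)(0.482)² = 2.718 kg·m².
The net torque has magnitude 9.94 N·m, opposing ω.
|α| = τ/I = 9.940/2.718 = 3.657 rad/s² (deceleration).
0 = ω₀ − |α|t ⇒ t = ω₀/|α| = 109/3.657 = 29.81 s.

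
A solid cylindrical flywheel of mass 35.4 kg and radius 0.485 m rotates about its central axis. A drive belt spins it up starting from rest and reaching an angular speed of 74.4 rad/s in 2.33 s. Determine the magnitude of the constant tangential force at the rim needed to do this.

F ≈ 274 N

I = ½MR² = (1/2)(35.4)(0.485)² = 4.163 kg·m².
α = Δω/Δt = (74.4 − 0)/2.33 = 31.93 rad/s².
The required torque is τ = Iα = (4.163)(31.93) = 132.9 N·m.
A tangential force at the rim gives τ = FR, so F = τ/R = 132.9/0.485 = 274.1 N.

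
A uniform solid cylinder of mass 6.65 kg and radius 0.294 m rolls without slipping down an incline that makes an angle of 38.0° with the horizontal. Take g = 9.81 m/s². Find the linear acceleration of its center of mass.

a ≈ 4.03 m/s²

Translation along the incline: Mg sinθ − f = Ma.
Rotation about the center: fR = Iα with I = ½MR². No-slip gives a = αR, so f = (I/R²)a = (1/2)M a.
Substituting: Mg sinθ = (1 + 0.5000)Ma, so a = g sinθ/(1 + 0.5000) = (9.81) sin 38.0° / 1.500 = 4.026 m/s².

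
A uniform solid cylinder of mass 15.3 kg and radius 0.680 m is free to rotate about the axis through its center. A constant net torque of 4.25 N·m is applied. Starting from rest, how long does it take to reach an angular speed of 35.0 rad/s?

t ≈ 29.1 s

I = ½MR² = (1/2)(15.3)(0.680)² = 3.537 kg·m².
α = τ/I = 4.25/3.537 = 1.201 rad/s².
ω = αt ⇒ t = ω/α = 35.0/1.201 = 29.13 s.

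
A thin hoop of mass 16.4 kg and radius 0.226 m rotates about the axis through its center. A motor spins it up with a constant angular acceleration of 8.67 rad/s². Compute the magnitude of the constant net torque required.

τ ≈ 7.26 N·m

I = MR² = (16.4)(0.226)² = 0.8376 kg·m².
τ = Iα = (0.8376)(8.670) = 7.262 N·m.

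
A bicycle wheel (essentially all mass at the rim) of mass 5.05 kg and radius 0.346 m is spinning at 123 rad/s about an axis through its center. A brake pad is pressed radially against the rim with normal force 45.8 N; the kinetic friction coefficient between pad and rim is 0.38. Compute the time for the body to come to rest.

t ≈ 12.3 s

I = MR² = (5.05)(0.346)² = 0.6046 kg·m².
Friction force f = μN = (0.38)(45.8) = 17.40 N at the rim; torque magnitude τ = fR = 6.022 N·m, opposing ω.
|α| = τ/I = 6.022/0.6046 = 9.961 rad/s² (deceleration).
0 = ω₀ − |α|t ⇒ t = ω₀/|α| = 123/9.961 = 12.35 s.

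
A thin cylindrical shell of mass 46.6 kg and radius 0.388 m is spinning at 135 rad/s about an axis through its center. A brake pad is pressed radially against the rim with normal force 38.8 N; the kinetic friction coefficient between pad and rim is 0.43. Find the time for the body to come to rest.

I = MR² = (46.6)(0.388)² = 7.015 kg·m².
Friction force f = μN = (0.43)(38.8) = 16.68 N at the rim; torque magnitude τ = fR = 6.473 N·m, opposing ω.
|α| = τ/I = 6.473/7.015 = 0.9227 rad/s² (deceleration).
0 = ω₀ − |α|t ⇒ t = ω₀/|α| = 135/0.9227 = 146.3 s.

t ≈ 146 s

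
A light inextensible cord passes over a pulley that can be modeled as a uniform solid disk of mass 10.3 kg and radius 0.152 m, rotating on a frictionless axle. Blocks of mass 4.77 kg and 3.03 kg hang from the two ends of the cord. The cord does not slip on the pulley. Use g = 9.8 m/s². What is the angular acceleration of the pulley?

α ≈ 8.66 rad/s²

I = ½MR² = (1/2)(10.3)(0.152)² = 0.1190 kg·m².
Heavier block: m₁g − T₁ = m₁a. Lighter block: T₂ − m₂g = m₂a.
Pulley: (T₁ − T₂)R = Iα = I(a/R), so T₁ − T₂ = (I/R²)a = (1/2)M_p a = 5.150·a.
Adding the three: (m₁ − m₂)g = (m₁ + m₂ + 5.150)a, so a = (4.77 − 3.03)(9.8)/(4.77 + 3.03 + 5.150) = 1.317 m/s².
α = a/R = 1.317/0.152 = 8.663 rad/s².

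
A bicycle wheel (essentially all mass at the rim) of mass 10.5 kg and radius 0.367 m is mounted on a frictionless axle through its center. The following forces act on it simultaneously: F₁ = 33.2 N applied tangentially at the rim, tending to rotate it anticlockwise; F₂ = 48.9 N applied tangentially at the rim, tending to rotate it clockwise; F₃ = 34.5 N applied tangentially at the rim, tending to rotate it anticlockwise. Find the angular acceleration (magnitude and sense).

I = MR² = (10.5)(0.367)² = 1.414 kg·m².
Taking anticlockwise as positive: τ₁ = +(33.2)(0.367) = +12.18 N·m; τ₂ = −(48.9)(0.367) = −17.95 N·m; τ₃ = +(34.5)(0.367) = +12.66 N·m.
Net torque τ = 6.900 N·m.
α = τ/I = 6.900/1.414 = 4.879 rad/s².

α ≈ 4.88 rad/s², anticlockwise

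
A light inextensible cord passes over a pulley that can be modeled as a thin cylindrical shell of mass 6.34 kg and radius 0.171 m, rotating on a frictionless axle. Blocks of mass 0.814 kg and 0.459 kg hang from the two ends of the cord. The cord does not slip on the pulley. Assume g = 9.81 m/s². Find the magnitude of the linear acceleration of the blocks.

I = MR² = (6.34)(0.171)² = 0.1854 kg·m².
Heavier block: m₁g − T₁ = m₁a. Lighter block: T₂ − m₂g = m₂a.
Pulley: (T₁ − T₂)R = Iα = I(a/R), so T₁ − T₂ = (I/R²)a = 1·M_p a = 6.340·a.
Adding the three: (m₁ − m₂)g = (m₁ + m₂ + 6.340)a, so a = (0.814 − 0.459)(9.81)/(0.814 + 0.459 + 6.340) = 0.4574 m/s².

a ≈ 0.457 m/s²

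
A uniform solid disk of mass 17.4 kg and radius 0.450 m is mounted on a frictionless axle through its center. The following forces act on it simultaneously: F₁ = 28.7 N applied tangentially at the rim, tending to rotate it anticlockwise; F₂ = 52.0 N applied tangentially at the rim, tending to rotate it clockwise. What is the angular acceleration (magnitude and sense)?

α ≈ 5.95 rad/s², clockwise

I = ½MR² = (1/2)(17.4)(0.450)² = 1.762 kg·m².
Taking anticlockwise as positive: τ₁ = +(28.7)(0.450) = +12.91 N·m; τ₂ = −(52.0)(0.450) = −23.40 N·m.
Net torque τ = -10.49 N·m.
α = τ/I = -10.49/1.762 = -5.951 rad/s².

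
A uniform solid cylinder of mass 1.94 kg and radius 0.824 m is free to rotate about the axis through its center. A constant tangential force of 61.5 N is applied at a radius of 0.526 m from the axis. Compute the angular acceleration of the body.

α ≈ 49.1 rad/s²

I = ½MR² = (1/2)(1.94)(0.824)² = 0.6586 kg·m².
τ = F·r = (61.5)(0.526) = 32.35 N·m.
From τ = Iα: α = 32.35/0.6586 = 49.12 rad/s².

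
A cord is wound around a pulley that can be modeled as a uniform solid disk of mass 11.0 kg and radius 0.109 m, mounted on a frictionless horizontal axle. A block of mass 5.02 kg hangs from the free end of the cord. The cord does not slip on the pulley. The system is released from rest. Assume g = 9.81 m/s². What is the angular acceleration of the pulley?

I = ½MR² = (1/2)(11.0)(0.109)² = 0.06535 kg·m².
Block: mg − T = ma. Pulley: TR = Iα. No-slip: a = αR, so T = (I/R²)a = 5.500·a.
Then mg = (m + 5.500)a, so a = (5.02)(9.81)/(5.02 + 5.500) = 4.681 m/s².
α = a/R = 4.681/0.109 = 42.95 rad/s².

α ≈ 42.9 rad/s²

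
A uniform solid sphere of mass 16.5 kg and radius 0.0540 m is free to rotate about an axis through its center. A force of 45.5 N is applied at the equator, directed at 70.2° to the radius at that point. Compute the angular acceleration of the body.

α ≈ 120 rad/s²

I = (2/5)MR² = (2/5)(16.5)(0.0540)² = 0.01925 kg·m².
Only the tangential component produces torque: τ = F R sinθ = (45.5)(0.0540) sin 70.2° = 2.312 N·m.
Newton's second law for rotation, τ = Iα, gives α = τ/I = 2.312/0.01925 = 120.1 rad/s².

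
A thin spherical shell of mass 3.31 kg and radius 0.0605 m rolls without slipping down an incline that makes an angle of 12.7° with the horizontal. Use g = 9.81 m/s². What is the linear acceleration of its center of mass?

Translation along the incline: Mg sinθ − f = Ma.
Rotation about the center: fR = Iα with I = (2/3)MR². No-slip gives a = αR, so f = (I/R²)a = (2/3)M a.
Substituting: Mg sinθ = (1 + 0.6667)Ma, so a = g sinθ/(1 + 0.6667) = (9.81) sin 12.7° / 1.667 = 1.294 m/s².

a ≈ 1.29 m/s²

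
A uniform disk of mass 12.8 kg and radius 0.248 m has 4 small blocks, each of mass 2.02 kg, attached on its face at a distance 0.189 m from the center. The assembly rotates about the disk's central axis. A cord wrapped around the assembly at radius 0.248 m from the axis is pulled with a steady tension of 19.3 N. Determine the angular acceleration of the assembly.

I_disk = ½MR² = ½(12.8)(0.248)² = 0.3936 kg·m².
I_blocks = 4·m·r² = 4(2.02)(0.189)² = 0.2886 kg·m².
Total I = 0.6823 kg·m².
τ = F r = (19.3)(0.248) = 4.786 N·m.
α = τ/I = 4.786/0.6823 = 7.016 rad/s².

α ≈ 7.02 rad/s²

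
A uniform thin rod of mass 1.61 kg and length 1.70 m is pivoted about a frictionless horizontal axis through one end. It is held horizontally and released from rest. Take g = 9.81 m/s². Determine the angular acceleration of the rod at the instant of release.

About the pivot, I = (1/3)ML² = (1/3)(1.61)(1.70)² = 1.551 kg·m².
The weight acts at the center, a distance L/2 = 0.8500 m from the pivot; τ = Mg(L/2) = 13.42 N·m.
α = τ/I = 13.42/1.551 = 8.656 rad/s².
(Equivalently α = (3g/(2L)) = 8.656 rad/s².)

α ≈ 8.66 rad/s²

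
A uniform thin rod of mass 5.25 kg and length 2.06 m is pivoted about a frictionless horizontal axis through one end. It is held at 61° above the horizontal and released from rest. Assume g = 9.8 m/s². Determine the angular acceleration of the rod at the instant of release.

α ≈ 3.46 rad/s²

About the pivot, I = (1/3)ML² = (1/3)(5.25)(2.06)² = 7.426 kg·m².
The weight acts at the center, a distance L/2 = 1.030 m from the pivot; τ = Mg(L/2) cos 61° = 25.69 N·m.
α = τ/I = 25.69/7.426 = 3.460 rad/s².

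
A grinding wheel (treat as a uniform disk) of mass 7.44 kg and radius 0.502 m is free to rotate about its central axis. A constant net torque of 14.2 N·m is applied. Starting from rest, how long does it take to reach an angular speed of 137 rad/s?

t ≈ 9.04 s

I = ½MR² = (1/2)(7.44)(0.502)² = 0.9375 kg·m².
α = τ/I = 14.2/0.9375 = 15.15 rad/s².
ω = αt ⇒ t = ω/α = 137/15.15 = 9.044 s.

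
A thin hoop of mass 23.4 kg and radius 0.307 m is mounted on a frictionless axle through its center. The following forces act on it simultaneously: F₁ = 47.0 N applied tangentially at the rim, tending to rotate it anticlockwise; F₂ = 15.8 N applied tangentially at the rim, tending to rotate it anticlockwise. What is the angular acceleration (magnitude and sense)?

α ≈ 8.74 rad/s², anticlockwise

I = MR² = (23.4)(0.307)² = 2.205 kg·m².
Taking anticlockwise as positive: τ₁ = +(47.0)(0.307) = +14.43 N·m; τ₂ = +(15.8)(0.307) = +4.851 N·m.
Net torque τ = 19.28 N·m.
α = τ/I = 19.28/2.205 = 8.742 rad/s².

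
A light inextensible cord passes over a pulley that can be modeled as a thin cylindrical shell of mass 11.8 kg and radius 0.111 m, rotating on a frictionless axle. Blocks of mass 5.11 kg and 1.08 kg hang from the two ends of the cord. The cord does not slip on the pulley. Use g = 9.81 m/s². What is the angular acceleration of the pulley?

I = MR² = (11.8)(0.111)² = 0.1454 kg·m².
Heavier block: m₁g − T₁ = m₁a. Lighter block: T₂ − m₂g = m₂a.
Pulley: (T₁ − T₂)R = Iα = I(a/R), so T₁ − T₂ = (I/R²)a = 1·M_p a = 11.80·a.
Adding the three: (m₁ − m₂)g = (m₁ + m₂ + 11.80)a, so a = (5.11 − 1.08)(9.81)/(5.11 + 1.08 + 11.80) = 2.198 m/s².
α = a/R = 2.198/0.111 = 19.80 rad/s².

α ≈ 19.8 rad/s²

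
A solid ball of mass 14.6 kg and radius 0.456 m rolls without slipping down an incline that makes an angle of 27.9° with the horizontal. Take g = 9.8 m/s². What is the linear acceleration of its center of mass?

Translation along the incline: Mg sinθ − f = Ma.
Rotation about the center: fR = Iα with I = (2/5)MR². No-slip gives a = αR, so f = (I/R²)a = (2/5)M a.
Substituting: Mg sinθ = (1 + 0.4000)Ma, so a = g sinθ/(1 + 0.4000) = (9.8) sin 27.9° / 1.400 = 3.276 m/s².

a ≈ 3.28 m/s²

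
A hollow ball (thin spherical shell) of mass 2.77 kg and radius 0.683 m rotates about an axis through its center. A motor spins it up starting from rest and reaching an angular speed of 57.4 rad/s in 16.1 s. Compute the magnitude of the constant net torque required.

I = (2/3)MR² = (2/3)(2.77)(0.683)² = 0.8614 kg·m².
α = Δω/Δt = (57.4 − 0)/16.1 = 3.565 rad/s².
τ = Iα = (0.8614)(3.565) = 3.071 N·m.

τ ≈ 3.07 N·m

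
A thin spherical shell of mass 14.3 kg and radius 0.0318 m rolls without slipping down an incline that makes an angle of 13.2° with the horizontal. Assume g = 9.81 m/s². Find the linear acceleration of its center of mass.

Translation along the incline: Mg sinθ − f = Ma.
Rotation about the center: fR = Iα with I = (2/3)MR². No-slip gives a = αR, so f = (I/R²)a = (2/3)M a.
Substituting: Mg sinθ = (1 + 0.6667)Ma, so a = g sinθ/(1 + 0.6667) = (9.81) sin 13.2° / 1.667 = 1.344 m/s².

a ≈ 1.34 m/s²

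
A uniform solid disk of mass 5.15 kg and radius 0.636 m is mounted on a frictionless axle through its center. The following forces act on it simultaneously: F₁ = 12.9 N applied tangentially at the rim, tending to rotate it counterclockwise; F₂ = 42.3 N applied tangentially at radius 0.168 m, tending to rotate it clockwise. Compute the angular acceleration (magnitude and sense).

α ≈ 1.05 rad/s², counterclockwise

I = ½MR² = (1/2)(5.15)(0.636)² = 1.042 kg·m².
Taking counterclockwise as positive: τ₁ = +(12.9)(0.636) = +8.204 N·m; τ₂ = −(42.3)(0.168) = −7.106 N·m.
Net torque τ = 1.098 N·m.
α = τ/I = 1.098/1.042 = 1.054 rad/s².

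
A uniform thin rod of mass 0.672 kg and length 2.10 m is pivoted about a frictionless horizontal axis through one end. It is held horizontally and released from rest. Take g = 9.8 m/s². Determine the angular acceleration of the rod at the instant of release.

α ≈ 7.00 rad/s²

About the pivot, I = (1/3)ML² = (1/3)(0.672)(2.10)² = 0.9878 kg·m².
The weight acts at the center, a distance L/2 = 1.050 m from the pivot; τ = Mg(L/2) = 6.915 N·m.
α = τ/I = 6.915/0.9878 = 7.000 rad/s².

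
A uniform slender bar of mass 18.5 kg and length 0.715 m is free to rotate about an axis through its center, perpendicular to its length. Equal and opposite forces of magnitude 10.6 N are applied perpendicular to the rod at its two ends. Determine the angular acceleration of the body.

I = (1/12)ML² = (1/12)(18.5)(0.715)² = 0.7881 kg·m².
The couple gives τ = F·(L/2) + F·(L/2) = F L = (10.6)(0.715) = 7.579 N·m.
From τ = Iα: α = 7.579/0.7881 = 9.616 rad/s².

α ≈ 9.62 rad/s²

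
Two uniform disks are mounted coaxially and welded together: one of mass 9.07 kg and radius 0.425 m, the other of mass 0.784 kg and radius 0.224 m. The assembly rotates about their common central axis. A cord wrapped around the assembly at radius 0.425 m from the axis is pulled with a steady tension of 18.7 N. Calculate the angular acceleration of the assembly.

α ≈ 9.47 rad/s²

I = ½M₁R₁² + ½M₂R₂² = ½(9.07)(0.425)² + ½(0.784)(0.224)² = 0.8388 kg·m².
τ = F r = (18.7)(0.425) = 7.947 N·m.
α = τ/I = 7.947/0.8388 = 9.475 rad/s².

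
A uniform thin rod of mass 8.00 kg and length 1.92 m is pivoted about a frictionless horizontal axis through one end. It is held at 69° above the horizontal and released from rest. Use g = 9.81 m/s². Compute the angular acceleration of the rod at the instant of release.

α ≈ 2.75 rad/s²

About the pivot, I = (1/3)ML² = (1/3)(8.00)(1.92)² = 9.830 kg·m².
The weight acts at the center, a distance L/2 = 0.9600 m from the pivot; τ = Mg(L/2) cos 69° = 27.00 N·m.
α = τ/I = 27.00/9.830 = 2.747 rad/s².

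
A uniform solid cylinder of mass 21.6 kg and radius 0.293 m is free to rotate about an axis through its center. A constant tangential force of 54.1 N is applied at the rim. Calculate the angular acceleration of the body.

α ≈ 17.1 rad/s²

I = ½MR² = (1/2)(21.6)(0.293)² = 0.9272 kg·m².
τ = F R = (54.1)(0.293) = 15.85 N·m.
Newton's second law for rotation, τ = Iα, gives α = τ/I = 15.85/0.9272 = 17.10 rad/s².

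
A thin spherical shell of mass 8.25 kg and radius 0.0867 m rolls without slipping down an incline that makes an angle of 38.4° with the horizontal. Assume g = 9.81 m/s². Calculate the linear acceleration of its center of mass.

Translation along the incline: Mg sinθ − f = Ma.
Rotation about the center: fR = Iα with I = (2/3)MR². No-slip gives a = αR, so f = (I/R²)a = (2/3)M a.
Substituting: Mg sinθ = (1 + 0.6667)Ma, so a = g sinθ/(1 + 0.6667) = (9.81) sin 38.4° / 1.667 = 3.656 m/s².

a ≈ 3.66 m/s²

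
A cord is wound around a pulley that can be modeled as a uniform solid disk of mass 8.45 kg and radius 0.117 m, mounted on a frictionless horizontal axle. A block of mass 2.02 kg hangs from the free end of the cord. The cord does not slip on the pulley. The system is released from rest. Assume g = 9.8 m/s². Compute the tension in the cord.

I = ½MR² = (1/2)(8.45)(0.117)² = 0.05784 kg·m².
Block: mg − T = ma. Pulley: TR = Iα. No-slip: a = αR, so T = (I/R²)a = 4.225·a.
Then mg = (m + 4.225)a, so a = (2.02)(9.8)/(2.02 + 4.225) = 3.170 m/s².
T = 4.225·a = 13.39 N.

T ≈ 13.4 N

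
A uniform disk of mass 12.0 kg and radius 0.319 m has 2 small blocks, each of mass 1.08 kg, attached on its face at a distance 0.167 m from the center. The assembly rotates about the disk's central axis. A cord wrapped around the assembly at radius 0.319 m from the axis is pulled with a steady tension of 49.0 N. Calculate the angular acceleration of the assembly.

I_disk = ½MR² = ½(12.0)(0.319)² = 0.6106 kg·m².
I_blocks = 2·m·r² = 2(1.08)(0.167)² = 0.06024 kg·m².
Total I = 0.6708 kg·m².
τ = F r = (49.0)(0.319) = 15.63 N·m.
α = τ/I = 15.63/0.6708 = 23.30 rad/s².

α ≈ 23.3 rad/s²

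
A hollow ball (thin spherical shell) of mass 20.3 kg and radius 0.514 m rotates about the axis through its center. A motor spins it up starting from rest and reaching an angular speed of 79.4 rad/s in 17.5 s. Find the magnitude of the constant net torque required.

I = (2/3)MR² = (2/3)(20.3)(0.514)² = 3.575 kg·m².
α = Δω/Δt = (79.4 − 0)/17.5 = 4.537 rad/s².
τ = Iα = (3.575)(4.537) = 16.22 N·m.

τ ≈ 16.2 N·m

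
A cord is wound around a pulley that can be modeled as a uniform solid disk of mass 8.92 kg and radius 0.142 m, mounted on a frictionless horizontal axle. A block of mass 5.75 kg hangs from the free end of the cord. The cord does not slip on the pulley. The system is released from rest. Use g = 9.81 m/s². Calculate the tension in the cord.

T ≈ 24.6 N

I = ½MR² = (1/2)(8.92)(0.142)² = 0.08993 kg·m².
Block: mg − T = ma. Pulley: TR = Iα. No-slip: a = αR, so T = (I/R²)a = 4.460·a.
Then mg = (m + 4.460)a, so a = (5.75)(9.81)/(5.75 + 4.460) = 5.525 m/s².
T = 4.460·a = 24.64 N.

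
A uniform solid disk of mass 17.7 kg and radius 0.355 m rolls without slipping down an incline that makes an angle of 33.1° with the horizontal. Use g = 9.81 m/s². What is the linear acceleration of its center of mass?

a ≈ 3.57 m/s²

Translation along the incline: Mg sinθ − f = Ma.
Rotation about the center: fR = Iα with I = ½MR². No-slip gives a = αR, so f = (I/R²)a = (1/2)M a.
Substituting: Mg sinθ = (1 + 0.5000)Ma, so a = g sinθ/(1 + 0.5000) = (9.81) sin 33.1° / 1.500 = 3.572 m/s².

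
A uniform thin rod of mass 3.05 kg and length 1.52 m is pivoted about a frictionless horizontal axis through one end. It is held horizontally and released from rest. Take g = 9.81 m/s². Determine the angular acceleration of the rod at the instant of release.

About the pivot, I = (1/3)ML² = (1/3)(3.05)(1.52)² = 2.349 kg·m².
The weight acts at the center, a distance L/2 = 0.7600 m from the pivot; τ = Mg(L/2) = 22.74 N·m.
α = τ/I = 22.74/2.349 = 9.681 rad/s².

α ≈ 9.68 rad/s²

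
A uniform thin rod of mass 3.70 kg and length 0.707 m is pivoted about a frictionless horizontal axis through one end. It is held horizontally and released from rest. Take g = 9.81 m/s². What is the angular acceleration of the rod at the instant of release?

About the pivot, I = (1/3)ML² = (1/3)(3.70)(0.707)² = 0.6165 kg·m².
The weight acts at the center, a distance L/2 = 0.3535 m from the pivot; τ = Mg(L/2) = 12.83 N·m.
α = τ/I = 12.83/0.6165 = 20.81 rad/s².
(Equivalently α = (3g/(2L)) = 20.81 rad/s².)

α ≈ 20.8 rad/s²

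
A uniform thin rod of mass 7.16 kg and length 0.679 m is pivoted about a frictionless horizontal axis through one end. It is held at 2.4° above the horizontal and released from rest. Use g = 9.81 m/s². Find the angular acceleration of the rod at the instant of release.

About the pivot, I = (1/3)ML² = (1/3)(7.16)(0.679)² = 1.100 kg·m².
The weight acts at the center, a distance L/2 = 0.3395 m from the pivot; τ = Mg(L/2) cos 2.4° = 23.83 N·m.
α = τ/I = 23.83/1.100 = 21.65 rad/s².
(Equivalently α = (3g/(2L)) cos 2.4° = 21.65 rad/s².)

α ≈ 21.7 rad/s²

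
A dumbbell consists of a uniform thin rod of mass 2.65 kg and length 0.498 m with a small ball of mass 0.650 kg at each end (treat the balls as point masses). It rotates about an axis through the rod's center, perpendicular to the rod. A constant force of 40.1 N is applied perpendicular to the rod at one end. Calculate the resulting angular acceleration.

α ≈ 73.8 rad/s²

I_rod = (1/12)ML² = (1/12)(2.65)(0.498)² = 0.05477 kg·m².
I_balls = 2·m·(L/2)² = 2(0.650)(0.2490)² = 0.08060 kg·m².
Total I = 0.1354 kg·m².
τ = F·(L/2) = (40.1)(0.249) = 9.985 N·m.
α = τ/I = 9.985/0.1354 = 73.76 rad/s².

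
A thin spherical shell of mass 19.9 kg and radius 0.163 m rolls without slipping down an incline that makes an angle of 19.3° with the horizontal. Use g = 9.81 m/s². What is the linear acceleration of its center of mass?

a ≈ 1.95 m/s²

Translation along the incline: Mg sinθ − f = Ma.
Rotation about the center: fR = Iα with I = (2/3)MR². No-slip gives a = αR, so f = (I/R²)a = (2/3)M a.
Substituting: Mg sinθ = (1 + 0.6667)Ma, so a = g sinθ/(1 + 0.6667) = (9.81) sin 19.3° / 1.667 = 1.945 m/s².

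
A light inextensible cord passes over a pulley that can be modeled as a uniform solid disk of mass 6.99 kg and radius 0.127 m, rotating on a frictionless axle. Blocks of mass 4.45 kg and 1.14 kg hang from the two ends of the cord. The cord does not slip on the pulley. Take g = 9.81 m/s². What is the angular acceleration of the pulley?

α ≈ 28.1 rad/s²

I = ½MR² = (1/2)(6.99)(0.127)² = 0.05637 kg·m².
Heavier block: m₁g − T₁ = m₁a. Lighter block: T₂ − m₂g = m₂a.
Pulley: (T₁ − T₂)R = Iα = I(a/R), so T₁ − T₂ = (I/R²)a = (1/2)M_p a = 3.495·a.
Adding the three: (m₁ − m₂)g = (m₁ + m₂ + 3.495)a, so a = (4.45 − 1.14)(9.81)/(4.45 + 1.14 + 3.495) = 3.574 m/s².
α = a/R = 3.574/0.127 = 28.14 rad/s².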